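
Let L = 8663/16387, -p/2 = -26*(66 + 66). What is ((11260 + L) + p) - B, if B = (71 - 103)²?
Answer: 280226363/16387 ≈ 17101.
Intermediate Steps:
p = 6864 (p = -(-52)*(66 + 66) = -(-52)*132 = -2*(-3432) = 6864)
L = 8663/16387 (L = 8663*(1/16387) = 8663/16387 ≈ 0.52865)
B = 1024 (B = (-32)² = 1024)
((11260 + L) + p) - B = ((11260 + 8663/16387) + 6864) - 1*1024 = (184526283/16387 + 6864) - 1024 = 297006651/16387 - 1024 = 280226363/16387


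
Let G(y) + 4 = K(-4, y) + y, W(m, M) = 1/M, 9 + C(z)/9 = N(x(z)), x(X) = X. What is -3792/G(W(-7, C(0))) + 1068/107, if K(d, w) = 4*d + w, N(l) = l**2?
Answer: 17298780/86777 ≈ 199.35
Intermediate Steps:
C(z) = -81 + 9*z**2
K(d, w) = w + 4*d
G(y) = -20 + 2*y (G(y) = -4 + ((y + 4*(-4)) + y) = -4 + ((y - 16) + y) = -4 + ((-16 + y) + y) = -4 + (-16 + 2*y) = -20 + 2*y)
-3792/G(W(-7, C(0))) + 1068/107 = -3792/(-20 + 2/(-81 + 9*0**2)) + 1068/107 = -3792/(-20 + 2/(-81 + 9*0)) + 1068*(1/107) = -3792/(-20 + 2/(-81 + 0)) + 1068/107 = -3792/(-20 + 2/(-81)) + 1068/107 = -3792/(-20 + 2*(-1/81)) + 1068/107 = -3792/(-20 - 2/81) + 1068/107 = -3792/(-1622/81) + 1068/107 = -3792*(-81/1622) + 1068/107 = 153576/811 + 1068/107 = 17298780/86777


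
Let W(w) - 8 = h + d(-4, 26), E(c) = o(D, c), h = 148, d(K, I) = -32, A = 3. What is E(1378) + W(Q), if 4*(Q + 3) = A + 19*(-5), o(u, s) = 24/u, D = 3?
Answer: 132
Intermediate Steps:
E(c) = 8 (E(c) = 24/3 = 24*(1/3) = 8)
Q = -26 (Q = -3 + (3 + 19*(-5))/4 = -3 + (3 - 95)/4 = -3 + (1/4)*(-92) = -3 - 23 = -26)
W(w) = 124 (W(w) = 8 + (148 - 32) = 8 + 116 = 124)
E(1378) + W(Q) = 8 + 124 = 132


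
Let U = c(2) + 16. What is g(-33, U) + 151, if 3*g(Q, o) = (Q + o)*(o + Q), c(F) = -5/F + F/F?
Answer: 3181/12 ≈ 265.08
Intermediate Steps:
c(F) = 1 - 5/F (c(F) = -5/F + 1 = 1 - 5/F)
U = 29/2 (U = (-5 + 2)/2 + 16 = (½)*(-3) + 16 = -3/2 + 16 = 29/2 ≈ 14.500)
g(Q, o) = (Q + o)²/3 (g(Q, o) = ((Q + o)*(o + Q))/3 = ((Q + o)*(Q + o))/3 = (Q + o)²/3)
g(-33, U) + 151 = (-33 + 29/2)²/3 + 151 = (-37/2)²/3 + 151 = (⅓)*(1369/4) + 151 = 1369/12 + 151 = 3181/12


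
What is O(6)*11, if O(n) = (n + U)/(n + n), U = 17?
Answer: 253/12 ≈ 21.083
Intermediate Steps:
O(n) = (17 + n)/(2*n) (O(n) = (n + 17)/(n + n) = (17 + n)/((2*n)) = (17 + n)*(1/(2*n)) = (17 + n)/(2*n))
O(6)*11 = ((1/2)*(17 + 6)/6)*11 = ((1/2)*(1/6)*23)*11 = (23/12)*11 = 253/12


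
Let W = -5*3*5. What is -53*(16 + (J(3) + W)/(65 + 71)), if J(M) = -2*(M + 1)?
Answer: -110929/136 ≈ -815.65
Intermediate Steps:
W = -75 (W = -15*5 = -75)
J(M) = -2 - 2*M (J(M) = -2*(1 + M) = -2 - 2*M)
-53*(16 + (J(3) + W)/(65 + 71)) = -53*(16 + ((-2 - 2*3) - 75)/(65 + 71)) = -53*(16 + ((-2 - 6) - 75)/136) = -53*(16 + (-8 - 75)*(1/136)) = -53*(16 - 83*1/136) = -53*(16 - 83/136) = -53*2093/136 = -110929/136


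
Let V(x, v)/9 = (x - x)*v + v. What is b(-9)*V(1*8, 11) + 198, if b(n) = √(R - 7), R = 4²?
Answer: 495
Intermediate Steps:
R = 16
b(n) = 3 (b(n) = √(16 - 7) = √9 = 3)
V(x, v) = 9*v (V(x, v) = 9*((x - x)*v + v) = 9*(0*v + v) = 9*(0 + v) = 9*v)
b(-9)*V(1*8, 11) + 198 = 3*(9*11) + 198 = 3*99 + 198 = 297 + 198 = 495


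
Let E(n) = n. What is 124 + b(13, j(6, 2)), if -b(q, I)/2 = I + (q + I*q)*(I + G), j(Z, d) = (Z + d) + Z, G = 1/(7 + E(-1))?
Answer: -5429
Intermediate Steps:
G = 1/6 (G = 1/(7 - 1) = 1/6 ≈ 0.16667)
j(Z, d) = d + 2*Z
b(q, I) = -2*I - 2*(1/6 + I)*(q + I*q) (b(q, I) = -2*(I + (q + I*q)*(I + 1/6)) = -2*(I + (q + I*q)*(1/6 + I)) = -2*(I + (1/6 + I)*(q + I*q)) = -2*I - 2*(1/6 + I)*(q + I*q))
124 + b(13, j(6, 2)) = 124 + (-2*(2 + 2*6) - 1/3*13 - 2*13*(2 + 2*6)**2 - 7/3*(2 + 2*6)*13) = 124 + (-2*(2 + 12) - 13/3 - 2*13*(2 + 12)**2 - 7/3*(2 + 12)*13) = 124 + (-2*14 - 13/3 - 2*13*14**2 - 7/3*14*13) = 124 + (-28 - 13/3 - 2*13*196 - 1274/3) = 124 + (-28 - 13/3 - 5096 - 1274/3) = 124 - 5553 = -5429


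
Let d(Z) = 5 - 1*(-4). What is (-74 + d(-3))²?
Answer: 4225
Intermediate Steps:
d(Z) = 9 (d(Z) = 5 + 4 = 9)
(-74 + d(-3))² = (-74 + 9)² = (-65)² = 4225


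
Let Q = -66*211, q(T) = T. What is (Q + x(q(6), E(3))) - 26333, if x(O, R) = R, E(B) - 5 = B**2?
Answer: -40245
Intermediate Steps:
E(B) = 5 + B**2
Q = -13926
(Q + x(q(6), E(3))) - 26333 = (-13926 + (5 + 3**2)) - 26333 = (-13926 + (5 + 9)) - 26333 = (-13926 + 14) - 26333 = -13912 - 26333 = -40245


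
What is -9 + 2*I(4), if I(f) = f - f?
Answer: -9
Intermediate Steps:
I(f) = 0
-9 + 2*I(4) = -9 + 2*0 = -9 + 0 = -9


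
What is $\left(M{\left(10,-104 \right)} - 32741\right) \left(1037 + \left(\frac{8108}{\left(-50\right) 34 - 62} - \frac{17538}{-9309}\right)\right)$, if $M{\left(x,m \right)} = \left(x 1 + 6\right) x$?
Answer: $- \frac{92121547730155}{2733743} \approx -3.3698 \cdot 10^{7}$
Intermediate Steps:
$M{\left(x,m \right)} = x \left(6 + x\right)$ ($M{\left(x,m \right)} = \left(x + 6\right) x = \left(6 + x\right) x = x \left(6 + x\right)$)
$\left(M{\left(10,-104 \right)} - 32741\right) \left(1037 + \left(\frac{8108}{\left(-50\right) 34 - 62} - \frac{17538}{-9309}\right)\right) = \left(10 \left(6 + 10\right) - 32741\right) \left(1037 + \left(\frac{8108}{\left(-50\right) 34 - 62} - \frac{17538}{-9309}\right)\right) = \left(10 \cdot 16 - 32741\right) \left(1037 + \left(\frac{8108}{-1700 - 62} - - \frac{5846}{3103}\right)\right) = \left(160 - 32741\right) \left(1037 + \left(\frac{8108}{-1762} + \frac{5846}{3103}\right)\right) = - 32581 \left(1037 + \left(8108 \left(- \frac{1}{1762}\right) + \frac{5846}{3103}\right)\right) = - 32581 \left(1037 + \left(- \frac{4054}{881} + \frac{5846}{3103}\right)\right) = - 32581 \left(1037 - \frac{7429236}{2733743}\right) = \left(-32581\right) \frac{2827462255}{2733743} = - \frac{92121547730155}{2733743}$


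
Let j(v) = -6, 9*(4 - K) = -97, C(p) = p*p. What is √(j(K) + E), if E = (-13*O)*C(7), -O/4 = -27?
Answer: I*√68802 ≈ 262.3*I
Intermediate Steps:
O = 108 (O = -4*(-27) = 108)
C(p) = p²
K = 133/9 (K = 4 - ⅑*(-97) = 4 + 97/9 = 133/9 ≈ 14.778)
E = -68796 (E = -13*108*7² = -1404*49 = -68796)
√(j(K) + E) = √(-6 - 68796) = √(-68802) = I*√68802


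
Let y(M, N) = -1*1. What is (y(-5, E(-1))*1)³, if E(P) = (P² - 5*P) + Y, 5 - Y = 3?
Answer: -1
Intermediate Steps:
Y = 2 (Y = 5 - 1*3 = 5 - 3 = 2)
E(P) = 2 + P² - 5*P (E(P) = (P² - 5*P) + 2 = 2 + P² - 5*P)
y(M, N) = -1
(y(-5, E(-1))*1)³ = (-1*1)³ = (-1)³ = -1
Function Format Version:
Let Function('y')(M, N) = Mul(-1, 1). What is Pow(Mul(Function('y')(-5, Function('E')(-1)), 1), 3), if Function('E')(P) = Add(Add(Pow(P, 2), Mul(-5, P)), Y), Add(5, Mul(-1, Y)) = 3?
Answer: -1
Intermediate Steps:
Y = 2 (Y = Add(5, Mul(-1, 3)) = Add(5, -3) = 2)
Function('E')(P) = Add(2, Pow(P, 2), Mul(-5, P)) (Function('E')(P) = Add(Add(Pow(P, 2), Mul(-5, P)), 2) = Add(2, Pow(P, 2), Mul(-5, P)))
Function('y')(M, N) = -1
Pow(Mul(Function('y')(-5, Function('E')(-1)), 1), 3) = Pow(Mul(-1, 1), 3) = Pow(-1, 3) = -1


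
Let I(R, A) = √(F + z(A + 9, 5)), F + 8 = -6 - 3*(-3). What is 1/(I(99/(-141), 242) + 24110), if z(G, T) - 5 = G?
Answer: 24110/581291849 - √251/581291849 ≈ 4.1449e-5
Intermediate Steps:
z(G, T) = 5 + G
F = -5 (F = -8 + (-6 - 3*(-3)) = -8 + (-6 + 9) = -8 + 3 = -5)
I(R, A) = √(9 + A) (I(R, A) = √(-5 + (5 + (A + 9))) = √(-5 + (5 + (9 + A))) = √(-5 + (14 + A)) = √(9 + A))
1/(I(99/(-141), 242) + 24110) = 1/(√(9 + 242) + 24110) = 1/(√251 + 24110) = 1/(24110 + √251)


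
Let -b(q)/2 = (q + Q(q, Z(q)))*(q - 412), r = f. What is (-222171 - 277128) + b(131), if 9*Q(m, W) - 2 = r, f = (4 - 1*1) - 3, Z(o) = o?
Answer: -3829969/9 ≈ -4.2555e+5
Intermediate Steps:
f = 0 (f = (4 - 1) - 1*3 = 3 - 3 = 0)
r = 0
Q(m, W) = 2/9 (Q(m, W) = 2/9 + (⅑)*0 = 2/9 + 0 = 2/9)
b(q) = -2*(-412 + q)*(2/9 + q) (b(q) = -2*(q + 2/9)*(q - 412) = -2*(2/9 + q)*(-412 + q) = -2*(-412 + q)*(2/9 + q))
(-222171 - 277128) + b(131) = (-222171 - 277128) + (1648/9 - 2*131² + (7412/9)*131) = -499299 + (1648/9 - 2*17161 + 970972/9) = -499299 + (1648/9 - 34322 + 970972/9) = -499299 + 663722/9 = -3829969/9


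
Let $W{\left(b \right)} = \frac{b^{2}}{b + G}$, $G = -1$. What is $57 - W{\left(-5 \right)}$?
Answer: $\frac{367}{6} \approx 61.167$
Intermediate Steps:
$W{\left(b \right)} = \frac{b^{2}}{-1 + b}$ ($W{\left(b \right)} = \frac{b^{2}}{b - 1} = \frac{b^{2}}{-1 + b}$)
$57 - W{\left(-5 \right)} = 57 - \frac{\left(-5\right)^{2}}{-1 - 5} = 57 - \frac{25}{-6} = 57 - 25 \left(- \frac{1}{6}\right) = 57 - - \frac{25}{6} = 57 + \frac{25}{6} = \frac{367}{6}$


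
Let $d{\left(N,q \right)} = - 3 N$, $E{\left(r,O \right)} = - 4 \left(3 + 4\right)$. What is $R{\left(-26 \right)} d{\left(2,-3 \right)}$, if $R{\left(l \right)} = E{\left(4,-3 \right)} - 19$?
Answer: $282$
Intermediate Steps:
$E{\left(r,O \right)} = -28$ ($E{\left(r,O \right)} = \left(-4\right) 7 = -28$)
$R{\left(l \right)} = -47$ ($R{\left(l \right)} = -28 - 19 = -47$)
$R{\left(-26 \right)} d{\left(2,-3 \right)} = - 47 \left(\left(-3\right) 2\right) = \left(-47\right) \left(-6\right) = 282$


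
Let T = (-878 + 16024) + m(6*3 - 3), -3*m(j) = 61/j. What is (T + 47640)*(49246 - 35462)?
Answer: 38944059256/45 ≈ 8.6542e+8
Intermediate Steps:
m(j) = -61/(3*j)
T = 681509/45 (T = (-878 + 16024) - 61/(3*(6*3 - 3)) = 15146 - 61/(3*(18 - 3)) = 15146 - 61/3/15 = 15146 - 61/3*1/15 = 15146 - 61/45 = 681509/45 ≈ 15145.)
(T + 47640)*(49246 - 35462) = (681509/45 + 47640)*(49246 - 35462) = (2825309/45)*13784 = 38944059256/45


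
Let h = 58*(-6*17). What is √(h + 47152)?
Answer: 26*√61 ≈ 203.07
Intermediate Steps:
h = -5916 (h = 58*(-102) = -5916)
√(h + 47152) = √(-5916 + 47152) = √41236 = 26*√61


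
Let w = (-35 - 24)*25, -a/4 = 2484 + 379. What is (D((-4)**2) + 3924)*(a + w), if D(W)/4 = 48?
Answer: -53207532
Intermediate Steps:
D(W) = 192 (D(W) = 4*48 = 192)
a = -11452 (a = -4*(2484 + 379) = -4*2863 = -11452)
w = -1475 (w = -59*25 = -1475)
(D((-4)**2) + 3924)*(a + w) = (192 + 3924)*(-11452 - 1475) = 4116*(-12927) = -53207532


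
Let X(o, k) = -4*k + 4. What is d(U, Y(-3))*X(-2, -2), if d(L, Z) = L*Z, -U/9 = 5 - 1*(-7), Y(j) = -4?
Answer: 5184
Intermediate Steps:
X(o, k) = 4 - 4*k
U = -108 (U = -9*(5 - 1*(-7)) = -9*(5 + 7) = -9*12 = -108)
d(U, Y(-3))*X(-2, -2) = (-108*(-4))*(4 - 4*(-2)) = 432*(4 + 8) = 432*12 = 5184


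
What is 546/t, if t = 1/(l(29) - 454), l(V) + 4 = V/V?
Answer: -249522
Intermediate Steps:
l(V) = -3 (l(V) = -4 + V/V = -4 + 1 = -3)
t = -1/457 (t = 1/(-3 - 454) = 1/(-457) = -1/457 ≈ -0.0021882)
546/t = 546/(-1/457) = 546*(-457) = -249522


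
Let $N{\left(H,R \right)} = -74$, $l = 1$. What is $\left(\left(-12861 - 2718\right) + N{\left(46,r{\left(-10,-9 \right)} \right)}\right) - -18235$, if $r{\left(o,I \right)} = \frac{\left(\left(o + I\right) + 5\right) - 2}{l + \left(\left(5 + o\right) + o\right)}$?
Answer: $2582$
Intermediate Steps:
$r{\left(o,I \right)} = \frac{3 + I + o}{6 + 2 o}$ ($r{\left(o,I \right)} = \frac{\left(\left(o + I\right) + 5\right) - 2}{1 + \left(\left(5 + o\right) + o\right)} = \frac{\left(\left(I + o\right) + 5\right) - 2}{1 + \left(5 + 2 o\right)} = \frac{\left(5 + I + o\right) - 2}{6 + 2 o} = \frac{3 + I + o}{6 + 2 o}$)
$\left(\left(-12861 - 2718\right) + N{\left(46,r{\left(-10,-9 \right)} \right)}\right) - -18235 = \left(\left(-12861 - 2718\right) - 74\right) - -18235 = \left(-15579 - 74\right) + 18235 = -15653 + 18235 = 2582$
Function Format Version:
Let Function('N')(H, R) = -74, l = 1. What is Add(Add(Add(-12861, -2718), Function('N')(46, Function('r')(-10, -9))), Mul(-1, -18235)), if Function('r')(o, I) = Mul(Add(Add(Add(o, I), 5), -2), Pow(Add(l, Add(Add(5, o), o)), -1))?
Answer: 2582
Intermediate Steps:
Function('r')(o, I) = Mul(Pow(Add(6, Mul(2, o)), -1), Add(3, I, o)) (Function('r')(o, I) = Mul(Add(Add(Add(o, I), 5), -2), Pow(Add(1, Add(Add(5, o), o)), -1)) = Mul(Add(Add(Add(I, o), 5), -2), Pow(Add(1, Add(5, Mul(2, o))), -1)) = Mul(Add(Add(5, I, o), -2), Pow(Add(6, Mul(2, o)), -1)) = Mul(Add(3, I, o), Pow(Add(6, Mul(2, o)), -1)) = Mul(Pow(Add(6, Mul(2, o)), -1), Add(3, I, o)))
Add(Add(Add(-12861, -2718), Function('N')(46, Function('r')(-10, -9))), Mul(-1, -18235)) = Add(Add(Add(-12861, -2718), -74), Mul(-1, -18235)) = Add(Add(-15579, -74), 18235) = Add(-15653, 18235) = 2582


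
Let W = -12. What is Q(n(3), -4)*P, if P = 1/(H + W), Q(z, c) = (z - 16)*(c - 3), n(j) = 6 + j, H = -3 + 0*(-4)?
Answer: -49/15 ≈ -3.2667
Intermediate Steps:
H = -3 (H = -3 + 0 = -3)
Q(z, c) = (-16 + z)*(-3 + c)
P = -1/15 (P = 1/(-3 - 12) = 1/(-15) = -1/15 ≈ -0.066667)
Q(n(3), -4)*P = (48 - 16*(-4) - 3*(6 + 3) - 4*(6 + 3))*(-1/15) = (48 + 64 - 3*9 - 4*9)*(-1/15) = (48 + 64 - 27 - 36)*(-1/15) = 49*(-1/15) = -49/15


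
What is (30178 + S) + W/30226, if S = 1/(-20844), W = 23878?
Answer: 9506782737619/315015372 ≈ 30179.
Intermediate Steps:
S = -1/20844 ≈ -4.7975e-5
(30178 + S) + W/30226 = (30178 - 1/20844) + 23878/30226 = 629030231/20844 + 23878*(1/30226) = 629030231/20844 + 11939/15113 = 9506782737619/315015372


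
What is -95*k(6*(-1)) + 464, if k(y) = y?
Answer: 1034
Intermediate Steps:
-95*k(6*(-1)) + 464 = -570*(-1) + 464 = -95*(-6) + 464 = 570 + 464 = 1034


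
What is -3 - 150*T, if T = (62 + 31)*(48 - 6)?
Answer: -585903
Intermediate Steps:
T = 3906 (T = 93*42 = 3906)
-3 - 150*T = -3 - 150*3906 = -3 - 585900 = -585903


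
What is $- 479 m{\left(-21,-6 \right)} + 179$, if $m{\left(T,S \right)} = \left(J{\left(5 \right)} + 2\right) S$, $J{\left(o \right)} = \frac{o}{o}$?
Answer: $8801$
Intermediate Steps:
$J{\left(o \right)} = 1$
$m{\left(T,S \right)} = 3 S$ ($m{\left(T,S \right)} = \left(1 + 2\right) S = 3 S$)
$- 479 m{\left(-21,-6 \right)} + 179 = - 479 \cdot 3 \left(-6\right) + 179 = \left(-479\right) \left(-18\right) + 179 = 8622 + 179 = 8801$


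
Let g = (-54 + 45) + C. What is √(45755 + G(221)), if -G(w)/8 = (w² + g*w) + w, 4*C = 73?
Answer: I*√363095 ≈ 602.57*I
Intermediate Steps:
C = 73/4 (C = (¼)*73 = 73/4 ≈ 18.250)
g = 37/4 (g = (-54 + 45) + 73/4 = -9 + 73/4 = 37/4 ≈ 9.2500)
G(w) = -82*w - 8*w² (G(w) = -8*((w² + 37*w/4) + w) = -8*(w² + 41*w/4) = -82*w - 8*w²)
√(45755 + G(221)) = √(45755 - 2*221*(41 + 4*221)) = √(45755 - 2*221*(41 + 884)) = √(45755 - 2*221*925) = √(45755 - 408850) = √(-363095) = I*√363095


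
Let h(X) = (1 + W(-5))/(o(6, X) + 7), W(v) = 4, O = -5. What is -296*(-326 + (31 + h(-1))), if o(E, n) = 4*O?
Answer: 1136640/13 ≈ 87434.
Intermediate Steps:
o(E, n) = -20 (o(E, n) = 4*(-5) = -20)
h(X) = -5/13 (h(X) = (1 + 4)/(-20 + 7) = 5/(-13) = 5*(-1/13) = -5/13)
-296*(-326 + (31 + h(-1))) = -296*(-326 + (31 - 5/13)) = -296*(-326 + 398/13) = -296*(-3840/13) = 1136640/13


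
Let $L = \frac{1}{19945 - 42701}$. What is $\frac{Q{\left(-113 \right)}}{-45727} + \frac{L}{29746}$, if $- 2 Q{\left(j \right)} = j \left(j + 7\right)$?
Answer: $\frac{4053953910537}{30952605202552} \approx 0.13097$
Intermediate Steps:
$L = - \frac{1}{22756}$ ($L = \frac{1}{-22756} = - \frac{1}{22756} \approx -4.3944 \cdot 10^{-5}$)
$Q{\left(j \right)} = - \frac{j \left(7 + j\right)}{2}$ ($Q{\left(j \right)} = - \frac{j \left(j + 7\right)}{2} = - \frac{j \left(7 + j\right)}{2}$)
$\frac{Q{\left(-113 \right)}}{-45727} + \frac{L}{29746} = \frac{\left(- \frac{1}{2}\right) \left(-113\right) \left(7 - 113\right)}{-45727} - \frac{1}{22756 \cdot 29746} = \left(- \frac{1}{2}\right) \left(-113\right) \left(-106\right) \left(- \frac{1}{45727}\right) - \frac{1}{676899976} = \left(-5989\right) \left(- \frac{1}{45727}\right) - \frac{1}{676899976} = \frac{5989}{45727} - \frac{1}{676899976} = \frac{4053953910537}{30952605202552}$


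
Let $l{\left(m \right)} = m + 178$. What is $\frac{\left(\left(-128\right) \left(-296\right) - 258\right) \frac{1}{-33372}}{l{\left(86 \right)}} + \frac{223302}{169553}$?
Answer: $\frac{980478393713}{746898598512} \approx 1.3127$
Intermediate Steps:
$l{\left(m \right)} = 178 + m$
$\frac{\left(\left(-128\right) \left(-296\right) - 258\right) \frac{1}{-33372}}{l{\left(86 \right)}} + \frac{223302}{169553} = \frac{\left(\left(-128\right) \left(-296\right) - 258\right) \frac{1}{-33372}}{178 + 86} + \frac{223302}{169553} = \frac{\left(37888 - 258\right) \left(- \frac{1}{33372}\right)}{264} + 223302 \cdot \frac{1}{169553} = 37630 \left(- \frac{1}{33372}\right) \frac{1}{264} + \frac{223302}{169553} = \left(- \frac{18815}{16686}\right) \frac{1}{264} + \frac{223302}{169553} = - \frac{18815}{4405104} + \frac{223302}{169553} = \frac{980478393713}{746898598512}$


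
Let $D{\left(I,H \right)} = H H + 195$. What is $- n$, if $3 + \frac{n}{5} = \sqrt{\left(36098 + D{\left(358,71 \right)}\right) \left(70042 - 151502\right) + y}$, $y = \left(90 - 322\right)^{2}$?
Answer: $15 - 10 i \sqrt{841753454} \approx 15.0 - 2.9013 \cdot 10^{5} i$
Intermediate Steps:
$D{\left(I,H \right)} = 195 + H^{2}$ ($D{\left(I,H \right)} = H^{2} + 195 = 195 + H^{2}$)
$y = 53824$ ($y = \left(-232\right)^{2} = 53824$)
$n = -15 + 10 i \sqrt{841753454}$ ($n = -15 + 5 \sqrt{\left(36098 + \left(195 + 71^{2}\right)\right) \left(70042 - 151502\right) + 53824} = -15 + 5 \sqrt{\left(36098 + \left(195 + 5041\right)\right) \left(-81460\right) + 53824} = -15 + 5 \sqrt{\left(36098 + 5236\right) \left(-81460\right) + 53824} = -15 + 5 \sqrt{41334 \left(-81460\right) + 53824} = -15 + 5 \sqrt{-3367067640 + 53824} = -15 + 5 \sqrt{-3367013816} = -15 + 5 \cdot 2 i \sqrt{841753454} = -15 + 10 i \sqrt{841753454} \approx -15.0 + 2.9013 \cdot 10^{5} i$)
$- n = - (-15 + 10 i \sqrt{841753454}) = 15 - 10 i \sqrt{841753454}$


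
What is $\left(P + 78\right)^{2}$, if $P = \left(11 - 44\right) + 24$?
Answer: $4761$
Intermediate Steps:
$P = -9$ ($P = -33 + 24 = -9$)
$\left(P + 78\right)^{2} = \left(-9 + 78\right)^{2} = 69^{2} = 4761$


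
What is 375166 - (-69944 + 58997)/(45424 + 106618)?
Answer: 57040999919/152042 ≈ 3.7517e+5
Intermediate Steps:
375166 - (-69944 + 58997)/(45424 + 106618) = 375166 - (-10947)/152042 = 375166 - 1*(-10947/152042) = 375166 + 10947/152042 = 57040999919/152042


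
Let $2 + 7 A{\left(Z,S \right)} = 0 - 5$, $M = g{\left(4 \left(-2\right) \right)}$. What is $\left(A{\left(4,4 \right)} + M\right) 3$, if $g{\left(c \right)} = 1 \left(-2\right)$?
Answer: $-9$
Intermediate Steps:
$g{\left(c \right)} = -2$
$M = -2$
$A{\left(Z,S \right)} = -1$ ($A{\left(Z,S \right)} = - \frac{2}{7} + \frac{0 - 5}{7} = - \frac{2}{7} + \frac{1}{7} \left(-5\right) = - \frac{2}{7} - \frac{5}{7} = -1$)
$\left(A{\left(4,4 \right)} + M\right) 3 = \left(-1 - 2\right) 3 = \left(-3\right) 3 = -9$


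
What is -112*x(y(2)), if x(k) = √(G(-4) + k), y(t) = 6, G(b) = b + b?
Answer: -112*I*√2 ≈ -158.39*I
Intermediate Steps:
G(b) = 2*b
x(k) = √(-8 + k) (x(k) = √(2*(-4) + k) = √(-8 + k))
-112*x(y(2)) = -112*√(-8 + 6) = -112*I*√2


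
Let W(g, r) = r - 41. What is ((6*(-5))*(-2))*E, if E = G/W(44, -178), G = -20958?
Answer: 419160/73 ≈ 5741.9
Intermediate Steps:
W(g, r) = -41 + r
E = 6986/73 (E = -20958/(-41 - 178) = -20958/(-219) = -20958*(-1/219) = 6986/73 ≈ 95.699)
((6*(-5))*(-2))*E = ((6*(-5))*(-2))*(6986/73) = -30*(-2)*(6986/73) = 60*(6986/73) = 419160/73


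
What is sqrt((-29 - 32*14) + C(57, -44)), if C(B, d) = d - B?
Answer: 17*I*sqrt(2) ≈ 24.042*I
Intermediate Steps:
sqrt((-29 - 32*14) + C(57, -44)) = sqrt((-29 - 32*14) + (-44 - 1*57)) = sqrt((-29 - 448) + (-44 - 57)) = sqrt(-477 - 101) = sqrt(-578) = 17*I*sqrt(2)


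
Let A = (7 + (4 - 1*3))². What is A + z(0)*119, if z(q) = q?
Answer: 64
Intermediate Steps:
A = 64 (A = (7 + (4 - 3))² = (7 + 1)² = 8² = 64)
A + z(0)*119 = 64 + 0*119 = 64 + 0 = 64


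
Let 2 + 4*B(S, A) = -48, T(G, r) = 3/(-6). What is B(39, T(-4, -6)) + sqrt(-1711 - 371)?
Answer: -25/2 + I*sqrt(2082) ≈ -12.5 + 45.629*I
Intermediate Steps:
T(G, r) = -1/2 (T(G, r) = 3*(-1/6) = -1/2)
B(S, A) = -25/2 (B(S, A) = -1/2 + (1/4)*(-48) = -1/2 - 12 = -25/2)
B(39, T(-4, -6)) + sqrt(-1711 - 371) = -25/2 + sqrt(-1711 - 371) = -25/2 + sqrt(-2082) = -25/2 + I*sqrt(2082)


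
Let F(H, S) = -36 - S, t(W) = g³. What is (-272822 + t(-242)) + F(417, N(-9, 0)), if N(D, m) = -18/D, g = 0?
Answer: -272860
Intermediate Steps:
t(W) = 0 (t(W) = 0³ = 0)
(-272822 + t(-242)) + F(417, N(-9, 0)) = (-272822 + 0) + (-36 - (-18)/(-9)) = -272822 + (-36 - (-18)*(-1)/9) = -272822 + (-36 - 1*2) = -272822 + (-36 - 2) = -272822 - 38 = -272860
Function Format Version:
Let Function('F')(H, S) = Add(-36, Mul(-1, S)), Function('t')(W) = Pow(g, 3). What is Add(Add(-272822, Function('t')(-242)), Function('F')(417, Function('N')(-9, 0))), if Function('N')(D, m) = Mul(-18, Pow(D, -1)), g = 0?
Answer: -272860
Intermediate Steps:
Function('t')(W) = 0 (Function('t')(W) = Pow(0, 3) = 0)
Add(Add(-272822, Function('t')(-242)), Function('F')(417, Function('N')(-9, 0))) = Add(Add(-272822, 0), Add(-36, Mul(-1, Mul(-18, Pow(-9, -1))))) = Add(-272822, Add(-36, Mul(-1, Mul(-18, Rational(-1, 9))))) = Add(-272822, Add(-36, Mul(-1, 2))) = Add(-272822, Add(-36, -2)) = Add(-272822, -38) = -272860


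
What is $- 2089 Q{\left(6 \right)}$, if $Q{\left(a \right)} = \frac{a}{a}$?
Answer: $-2089$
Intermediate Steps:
$Q{\left(a \right)} = 1$
$- 2089 Q{\left(6 \right)} = \left(-2089\right) 1 = -2089$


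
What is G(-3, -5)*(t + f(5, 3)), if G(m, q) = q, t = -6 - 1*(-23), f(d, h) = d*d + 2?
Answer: -220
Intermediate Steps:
f(d, h) = 2 + d² (f(d, h) = d² + 2 = 2 + d²)
t = 17 (t = -6 + 23 = 17)
G(-3, -5)*(t + f(5, 3)) = -5*(17 + (2 + 5²)) = -5*(17 + (2 + 25)) = -5*(17 + 27) = -5*44 = -220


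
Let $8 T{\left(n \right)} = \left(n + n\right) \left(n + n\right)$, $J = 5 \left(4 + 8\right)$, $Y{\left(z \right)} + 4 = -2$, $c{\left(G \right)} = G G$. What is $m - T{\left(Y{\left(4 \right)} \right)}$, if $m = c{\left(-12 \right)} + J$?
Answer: $186$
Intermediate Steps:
$c{\left(G \right)} = G^{2}$
$Y{\left(z \right)} = -6$ ($Y{\left(z \right)} = -4 - 2 = -6$)
$J = 60$ ($J = 5 \cdot 12 = 60$)
$T{\left(n \right)} = \frac{n^{2}}{2}$ ($T{\left(n \right)} = \frac{\left(n + n\right) \left(n + n\right)}{8} = \frac{2 n 2 n}{8} = \frac{4 n^{2}}{8} = \frac{n^{2}}{2}$)
$m = 204$ ($m = \left(-12\right)^{2} + 60 = 144 + 60 = 204$)
$m - T{\left(Y{\left(4 \right)} \right)} = 204 - \frac{\left(-6\right)^{2}}{2} = 204 - \frac{1}{2} \cdot 36 = 204 - 18 = 186$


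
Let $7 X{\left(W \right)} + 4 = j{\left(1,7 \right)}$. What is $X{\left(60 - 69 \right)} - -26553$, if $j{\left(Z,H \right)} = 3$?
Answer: $\frac{185870}{7} \approx 26553.0$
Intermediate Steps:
$X{\left(W \right)} = - \frac{1}{7}$ ($X{\left(W \right)} = - \frac{4}{7} + \frac{1}{7} \cdot 3 = - \frac{4}{7} + \frac{3}{7} = - \frac{1}{7}$)
$X{\left(60 - 69 \right)} - -26553 = - \frac{1}{7} - -26553 = - \frac{1}{7} + 26553 = \frac{185870}{7}$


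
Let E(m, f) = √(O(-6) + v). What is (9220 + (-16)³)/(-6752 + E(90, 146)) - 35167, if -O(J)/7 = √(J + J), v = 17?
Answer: -35167 - 5124/(6752 - √(17 - 14*I*√3)) ≈ -35168.0 + 0.00028267*I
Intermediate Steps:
O(J) = -7*√2*√J (O(J) = -7*√(J + J) = -7*√2*√J)
E(m, f) = √(17 - 14*I*√3) (E(m, f) = √(-7*√2*√(-6) + 17) = √(-7*√2*I*√6 + 17) = √(-14*I*√3 + 17) = √(17 - 14*I*√3))
(9220 + (-16)³)/(-6752 + E(90, 146)) - 35167 = (9220 + (-16)³)/(-6752 + √(17 - 14*I*√3)) - 35167 = (9220 - 4096)/(-6752 + √(17 - 14*I*√3)) - 35167 = 5124/(-6752 + √(17 - 14*I*√3)) - 35167 = -35167 + 5124/(-6752 + √(17 - 14*I*√3))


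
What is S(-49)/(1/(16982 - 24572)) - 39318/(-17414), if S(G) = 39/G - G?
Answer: -156094475769/426643 ≈ -3.6587e+5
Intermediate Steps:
S(G) = -G + 39/G
S(-49)/(1/(16982 - 24572)) - 39318/(-17414) = (-1*(-49) + 39/(-49))/(1/(16982 - 24572)) - 39318/(-17414) = (49 + 39*(-1/49))/(1/(-7590)) - 39318*(-1/17414) = (49 - 39/49)/(-1/7590) + 19659/8707 = (2362/49)*(-7590) + 19659/8707 = -17927580/49 + 19659/8707 = -156094475769/426643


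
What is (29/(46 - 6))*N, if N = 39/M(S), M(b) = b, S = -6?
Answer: -377/80 ≈ -4.7125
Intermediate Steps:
N = -13/2 (N = 39/(-6) = 39*(-1/6) = -13/2 ≈ -6.5000)
(29/(46 - 6))*N = (29/(46 - 6))*(-13/2) = (29/40)*(-13/2) = -377/80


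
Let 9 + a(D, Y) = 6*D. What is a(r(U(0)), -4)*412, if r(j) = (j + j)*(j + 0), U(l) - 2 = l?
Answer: 16068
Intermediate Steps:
U(l) = 2 + l
r(j) = 2*j**2 (r(j) = (2*j)*j = 2*j**2)
a(D, Y) = -9 + 6*D
a(r(U(0)), -4)*412 = (-9 + 6*(2*(2 + 0)**2))*412 = (-9 + 6*(2*2**2))*412 = (-9 + 6*(2*4))*412 = (-9 + 6*8)*412 = (-9 + 48)*412 = 39*412 = 16068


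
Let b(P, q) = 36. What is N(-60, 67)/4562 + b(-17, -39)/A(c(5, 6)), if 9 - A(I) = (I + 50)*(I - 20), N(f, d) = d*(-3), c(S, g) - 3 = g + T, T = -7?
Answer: -2857/479010 ≈ -0.0059644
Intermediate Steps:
c(S, g) = -4 + g (c(S, g) = 3 + (g - 7) = 3 + (-7 + g) = -4 + g)
N(f, d) = -3*d
A(I) = 9 - (-20 + I)*(50 + I) (A(I) = 9 - (I + 50)*(I - 20) = 9 - (50 + I)*(-20 + I) = 9 - (-20 + I)*(50 + I))
N(-60, 67)/4562 + b(-17, -39)/A(c(5, 6)) = -3*67/4562 + 36/(1009 - (-4 + 6)² - 30*(-4 + 6)) = -201*1/4562 + 36/(1009 - 1*2² - 30*2) = -201/4562 + 36/(1009 - 1*4 - 60) = -201/4562 + 36/(1009 - 4 - 60) = -201/4562 + 36/945 = -201/4562 + 36*(1/945) = -201/4562 + 4/105 = -2857/479010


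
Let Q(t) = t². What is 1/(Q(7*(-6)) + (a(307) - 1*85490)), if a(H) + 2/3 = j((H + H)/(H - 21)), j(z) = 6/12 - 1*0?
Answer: -6/502357 ≈ -1.1944e-5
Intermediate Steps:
j(z) = ½ (j(z) = 6*(1/12) + 0 = ½ + 0 = ½)
a(H) = -⅙ (a(H) = -⅔ + ½ = -⅙)
1/(Q(7*(-6)) + (a(307) - 1*85490)) = 1/((7*(-6))² + (-⅙ - 1*85490)) = 1/((-42)² + (-⅙ - 85490)) = 1/(1764 - 512941/6) = 1/(-502357/6) = -6/502357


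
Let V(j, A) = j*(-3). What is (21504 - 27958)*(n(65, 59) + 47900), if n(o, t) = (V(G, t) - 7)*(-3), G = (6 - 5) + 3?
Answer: -309514478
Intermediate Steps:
G = 4 (G = 1 + 3 = 4)
V(j, A) = -3*j
n(o, t) = 57 (n(o, t) = (-3*4 - 7)*(-3) = (-12 - 7)*(-3) = -19*(-3) = 57)
(21504 - 27958)*(n(65, 59) + 47900) = (21504 - 27958)*(57 + 47900) = -6454*47957 = -309514478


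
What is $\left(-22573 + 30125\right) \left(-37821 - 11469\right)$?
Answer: $-372238080$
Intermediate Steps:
$\left(-22573 + 30125\right) \left(-37821 - 11469\right) = 7552 \left(-49290\right) = -372238080$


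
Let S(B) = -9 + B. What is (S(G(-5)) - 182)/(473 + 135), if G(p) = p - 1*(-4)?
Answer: -6/19 ≈ -0.31579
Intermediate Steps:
G(p) = 4 + p (G(p) = p + 4 = 4 + p)
(S(G(-5)) - 182)/(473 + 135) = ((-9 + (4 - 5)) - 182)/(473 + 135) = ((-9 - 1) - 182)/608 = (-10 - 182)*(1/608) = -192*1/608 = -6/19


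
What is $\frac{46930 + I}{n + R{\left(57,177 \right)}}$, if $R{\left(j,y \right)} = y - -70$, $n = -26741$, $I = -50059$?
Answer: $\frac{3129}{26494} \approx 0.1181$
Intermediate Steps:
$R{\left(j,y \right)} = 70 + y$ ($R{\left(j,y \right)} = y + 70 = 70 + y$)
$\frac{46930 + I}{n + R{\left(57,177 \right)}} = \frac{46930 - 50059}{-26741 + \left(70 + 177\right)} = - \frac{3129}{-26741 + 247} = - \frac{3129}{-26494} = \left(-3129\right) \left(- \frac{1}{26494}\right) = \frac{3129}{26494}$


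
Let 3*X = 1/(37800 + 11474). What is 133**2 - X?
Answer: 2614823357/147822 ≈ 17689.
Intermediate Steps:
X = 1/147822 (X = 1/(3*(37800 + 11474)) = (1/3)/49274 = (1/3)*(1/49274) = 1/147822 ≈ 6.7649e-6)
133**2 - X = 133**2 - 1*1/147822 = 17689 - 1/147822 = 2614823357/147822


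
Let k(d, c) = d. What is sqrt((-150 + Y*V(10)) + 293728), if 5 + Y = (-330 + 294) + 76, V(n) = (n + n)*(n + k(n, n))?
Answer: sqrt(307578) ≈ 554.60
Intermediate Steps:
V(n) = 4*n**2 (V(n) = (n + n)*(n + n) = (2*n)*(2*n) = 4*n**2)
Y = 35 (Y = -5 + ((-330 + 294) + 76) = -5 + (-36 + 76) = -5 + 40 = 35)
sqrt((-150 + Y*V(10)) + 293728) = sqrt((-150 + 35*(4*10**2)) + 293728) = sqrt((-150 + 35*(4*100)) + 293728) = sqrt((-150 + 35*400) + 293728) = sqrt((-150 + 14000) + 293728) = sqrt(13850 + 293728) = sqrt(307578)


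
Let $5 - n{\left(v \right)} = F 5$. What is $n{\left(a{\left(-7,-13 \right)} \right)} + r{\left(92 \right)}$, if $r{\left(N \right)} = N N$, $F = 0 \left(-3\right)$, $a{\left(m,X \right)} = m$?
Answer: $8469$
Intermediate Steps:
$F = 0$
$n{\left(v \right)} = 5$ ($n{\left(v \right)} = 5 - 0 \cdot 5 = 5 - 0 = 5 + 0 = 5$)
$r{\left(N \right)} = N^{2}$
$n{\left(a{\left(-7,-13 \right)} \right)} + r{\left(92 \right)} = 5 + 92^{2} = 5 + 8464 = 8469$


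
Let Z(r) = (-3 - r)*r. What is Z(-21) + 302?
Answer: -76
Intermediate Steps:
Z(r) = r*(-3 - r)
Z(-21) + 302 = -1*(-21)*(3 - 21) + 302 = -1*(-21)*(-18) + 302 = -378 + 302 = -76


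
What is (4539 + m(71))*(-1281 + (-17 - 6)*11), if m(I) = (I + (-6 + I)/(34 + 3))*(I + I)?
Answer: -844017538/37 ≈ -2.2811e+7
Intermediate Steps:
m(I) = 2*I*(-6/37 + 38*I/37) (m(I) = (I + (-6 + I)/37)*(2*I) = (I + (-6 + I)*(1/37))*(2*I) = (I + (-6/37 + I/37))*(2*I) = (-6/37 + 38*I/37)*(2*I) = 2*I*(-6/37 + 38*I/37))
(4539 + m(71))*(-1281 + (-17 - 6)*11) = (4539 + (4/37)*71*(-3 + 19*71))*(-1281 + (-17 - 6)*11) = (4539 + (4/37)*71*(-3 + 1349))*(-1281 - 23*11) = (4539 + (4/37)*71*1346)*(-1281 - 253) = (4539 + 382264/37)*(-1534) = (550207/37)*(-1534) = -844017538/37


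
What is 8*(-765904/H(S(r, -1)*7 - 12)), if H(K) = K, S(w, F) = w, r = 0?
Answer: 1531808/3 ≈ 5.1060e+5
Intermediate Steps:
8*(-765904/H(S(r, -1)*7 - 12)) = 8*(-765904/(0*7 - 12)) = 8*(-765904/(0 - 12)) = 8*(-765904/(-12)) = 8*(-765904*(-1/12)) = 8*(191476/3) = 1531808/3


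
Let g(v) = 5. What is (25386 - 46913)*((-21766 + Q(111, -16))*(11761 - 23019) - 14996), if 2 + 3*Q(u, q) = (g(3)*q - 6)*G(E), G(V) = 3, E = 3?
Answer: -15887076172352/3 ≈ -5.2957e+12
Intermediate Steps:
Q(u, q) = -20/3 + 5*q (Q(u, q) = -2/3 + ((5*q - 6)*3)/3 = -2/3 + ((-6 + 5*q)*3)/3 = -2/3 + (-18 + 15*q)/3 = -2/3 + (-6 + 5*q) = -20/3 + 5*q)
(25386 - 46913)*((-21766 + Q(111, -16))*(11761 - 23019) - 14996) = (25386 - 46913)*((-21766 + (-20/3 + 5*(-16)))*(11761 - 23019) - 14996) = -21527*((-21766 + (-20/3 - 80))*(-11258) - 14996) = -21527*((-21766 - 260/3)*(-11258) - 14996) = -21527*(-65558/3*(-11258) - 14996) = -21527*(738051964/3 - 14996) = -21527*738006976/3 = -15887076172352/3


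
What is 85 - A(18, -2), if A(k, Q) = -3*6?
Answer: 103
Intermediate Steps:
A(k, Q) = -18
85 - A(18, -2) = 85 - 1*(-18) = 85 + 18 = 103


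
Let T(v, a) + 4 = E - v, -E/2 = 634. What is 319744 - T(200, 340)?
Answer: 321216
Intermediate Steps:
E = -1268 (E = -2*634 = -1268)
T(v, a) = -1272 - v (T(v, a) = -4 + (-1268 - v) = -1272 - v)
319744 - T(200, 340) = 319744 - (-1272 - 1*200) = 319744 - (-1272 - 200) = 319744 - 1*(-1472) = 319744 + 1472 = 321216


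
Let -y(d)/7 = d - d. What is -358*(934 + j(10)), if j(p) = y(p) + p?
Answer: -337952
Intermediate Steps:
y(d) = 0 (y(d) = -7*(d - d) = -7*0 = 0)
j(p) = p (j(p) = 0 + p = p)
-358*(934 + j(10)) = -358*(934 + 10) = -358*944 = -337952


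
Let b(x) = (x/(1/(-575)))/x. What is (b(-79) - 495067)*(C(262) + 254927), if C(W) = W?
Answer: -126482386338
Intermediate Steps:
b(x) = -575 (b(x) = (x/(-1/575))/x = (x*(-575))/x = (-575*x)/x = -575)
(b(-79) - 495067)*(C(262) + 254927) = (-575 - 495067)*(262 + 254927) = -495642*255189 = -126482386338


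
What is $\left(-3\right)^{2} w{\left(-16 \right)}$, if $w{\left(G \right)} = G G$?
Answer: $2304$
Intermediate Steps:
$w{\left(G \right)} = G^{2}$
$\left(-3\right)^{2} w{\left(-16 \right)} = \left(-3\right)^{2} \left(-16\right)^{2} = 9 \cdot 256 = 2304$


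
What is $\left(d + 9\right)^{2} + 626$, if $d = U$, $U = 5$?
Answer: $822$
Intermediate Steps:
$d = 5$
$\left(d + 9\right)^{2} + 626 = \left(5 + 9\right)^{2} + 626 = 14^{2} + 626 = 196 + 626 = 822$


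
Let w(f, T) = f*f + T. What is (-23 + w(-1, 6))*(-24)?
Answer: 384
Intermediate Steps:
w(f, T) = T + f**2 (w(f, T) = f**2 + T = T + f**2)
(-23 + w(-1, 6))*(-24) = (-23 + (6 + (-1)**2))*(-24) = (-23 + (6 + 1))*(-24) = (-23 + 7)*(-24) = -16*(-24) = 384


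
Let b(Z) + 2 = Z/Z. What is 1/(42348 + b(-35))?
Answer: 1/42347 ≈ 2.3614e-5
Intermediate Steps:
b(Z) = -1 (b(Z) = -2 + Z/Z = -2 + 1 = -1)
1/(42348 + b(-35)) = 1/(42348 - 1) = 1/42347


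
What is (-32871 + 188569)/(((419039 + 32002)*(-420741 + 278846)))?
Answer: -155698/64000462695 ≈ -2.4328e-6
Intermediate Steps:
(-32871 + 188569)/(((419039 + 32002)*(-420741 + 278846))) = 155698/((451041*(-141895))) = 155698/(-64000462695) = 155698*(-1/64000462695) = -155698/64000462695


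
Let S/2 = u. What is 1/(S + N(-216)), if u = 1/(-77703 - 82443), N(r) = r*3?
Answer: -80073/51887305 ≈ -0.0015432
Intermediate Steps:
N(r) = 3*r
u = -1/160146 (u = 1/(-160146) = -1/160146 ≈ -6.2443e-6)
S = -1/80073 (S = 2*(-1/160146) = -1/80073 ≈ -1.2489e-5)
1/(S + N(-216)) = 1/(-1/80073 + 3*(-216)) = 1/(-1/80073 - 648) = 1/(-51887305/80073) = -80073/51887305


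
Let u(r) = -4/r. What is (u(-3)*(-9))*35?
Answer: -420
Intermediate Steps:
(u(-3)*(-9))*35 = (-4/(-3)*(-9))*35 = (-4*(-⅓)*(-9))*35 = ((4/3)*(-9))*35 = -12*35 = -420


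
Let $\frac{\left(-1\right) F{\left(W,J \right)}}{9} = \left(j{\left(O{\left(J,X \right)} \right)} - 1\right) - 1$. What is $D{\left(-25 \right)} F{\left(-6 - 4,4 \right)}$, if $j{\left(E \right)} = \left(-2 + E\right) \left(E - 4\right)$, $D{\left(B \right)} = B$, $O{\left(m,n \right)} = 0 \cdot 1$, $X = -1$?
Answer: $1350$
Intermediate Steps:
$O{\left(m,n \right)} = 0$
$j{\left(E \right)} = \left(-4 + E\right) \left(-2 + E\right)$ ($j{\left(E \right)} = \left(-2 + E\right) \left(-4 + E\right) = \left(-4 + E\right) \left(-2 + E\right)$)
$F{\left(W,J \right)} = -54$ ($F{\left(W,J \right)} = - 9 \left(\left(\left(8 + 0^{2} - 0\right) - 1\right) - 1\right) = - 9 \left(\left(\left(8 + 0 + 0\right) - 1\right) - 1\right) = - 9 \left(\left(8 - 1\right) - 1\right) = - 9 \left(7 - 1\right) = \left(-9\right) 6 = -54$)
$D{\left(-25 \right)} F{\left(-6 - 4,4 \right)} = \left(-25\right) \left(-54\right) = 1350$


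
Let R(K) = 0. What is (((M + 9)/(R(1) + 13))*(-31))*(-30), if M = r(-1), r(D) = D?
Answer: 7440/13 ≈ 572.31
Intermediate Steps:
M = -1
(((M + 9)/(R(1) + 13))*(-31))*(-30) = (((-1 + 9)/(0 + 13))*(-31))*(-30) = ((8/13)*(-31))*(-30) = -248/13*(-30) = 7440/13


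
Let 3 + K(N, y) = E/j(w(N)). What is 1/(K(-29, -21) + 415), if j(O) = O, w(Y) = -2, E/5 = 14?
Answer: 1/377 ≈ 0.0026525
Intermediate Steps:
E = 70 (E = 5*14 = 70)
K(N, y) = -38 (K(N, y) = -3 + 70/(-2) = -3 + 70*(-½) = -3 - 35 = -38)
1/(K(-29, -21) + 415) = 1/(-38 + 415) = 1/377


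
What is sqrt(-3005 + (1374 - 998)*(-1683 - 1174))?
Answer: 3*I*sqrt(119693) ≈ 1037.9*I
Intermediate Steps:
sqrt(-3005 + (1374 - 998)*(-1683 - 1174)) = sqrt(-3005 + 376*(-2857)) = sqrt(-3005 - 1074232) = sqrt(-1077237) = 3*I*sqrt(119693)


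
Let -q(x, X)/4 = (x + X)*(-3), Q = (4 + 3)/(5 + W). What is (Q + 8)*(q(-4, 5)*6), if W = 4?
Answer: 632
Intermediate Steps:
Q = 7/9 (Q = (4 + 3)/(5 + 4) = 7/9 ≈ 0.77778)
q(x, X) = 12*X + 12*x (q(x, X) = -4*(x + X)*(-3) = -4*(X + x)*(-3) = -4*(-3*X - 3*x) = 12*X + 12*x)
(Q + 8)*(q(-4, 5)*6) = (7/9 + 8)*((12*5 + 12*(-4))*6) = 79*((60 - 48)*6)/9 = 79*(12*6)/9 = (79/9)*72 = 632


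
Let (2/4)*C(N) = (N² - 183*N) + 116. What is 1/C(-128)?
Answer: 1/79848 ≈ 1.2524e-5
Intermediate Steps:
C(N) = 232 - 366*N + 2*N² (C(N) = 2*((N² - 183*N) + 116) = 2*(116 + N² - 183*N) = 232 - 366*N + 2*N²)
1/C(-128) = 1/(232 - 366*(-128) + 2*(-128)²) = 1/(232 + 46848 + 2*16384) = 1/(232 + 46848 + 32768) = 1/79848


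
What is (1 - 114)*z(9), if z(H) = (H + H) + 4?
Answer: -2486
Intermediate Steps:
z(H) = 4 + 2*H (z(H) = 2*H + 4 = 4 + 2*H)
(1 - 114)*z(9) = (1 - 114)*(4 + 2*9) = -113*(4 + 18) = -113*22 = -2486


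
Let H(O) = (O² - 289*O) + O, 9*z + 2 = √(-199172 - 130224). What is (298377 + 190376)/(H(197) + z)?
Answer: -78857852785/2892504269 - 977506*I*√82349/2892504269 ≈ -27.263 - 0.096978*I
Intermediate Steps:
z = -2/9 + 2*I*√82349/9 (z = -2/9 + √(-199172 - 130224)/9 = -2/9 + √(-329396)/9 = -2/9 + (2*I*√82349)/9 = -2/9 + 2*I*√82349/9 ≈ -0.22222 + 63.77*I)
H(O) = O² - 288*O
(298377 + 190376)/(H(197) + z) = (298377 + 190376)/(197*(-288 + 197) + (-2/9 + 2*I*√82349/9)) = 488753/(197*(-91) + (-2/9 + 2*I*√82349/9)) = 488753/(-17927 + (-2/9 + 2*I*√82349/9)) = 488753/(-161345/9 + 2*I*√82349/9)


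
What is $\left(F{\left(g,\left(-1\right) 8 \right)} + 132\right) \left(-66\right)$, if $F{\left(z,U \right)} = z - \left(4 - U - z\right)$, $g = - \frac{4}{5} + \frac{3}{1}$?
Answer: $- \frac{41052}{5} \approx -8210.4$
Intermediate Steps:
$g = \frac{11}{5}$ ($g = \left(-4\right) \frac{1}{5} + 3 \cdot 1 = - \frac{4}{5} + 3 = \frac{11}{5} \approx 2.2$)
$F{\left(z,U \right)} = -4 + U + 2 z$ ($F{\left(z,U \right)} = z - \left(4 - U - z\right) = z + \left(-4 + U + z\right) = -4 + U + 2 z$)
$\left(F{\left(g,\left(-1\right) 8 \right)} + 132\right) \left(-66\right) = \left(\left(-4 - 8 + 2 \cdot \frac{11}{5}\right) + 132\right) \left(-66\right) = \left(\left(-4 - 8 + \frac{22}{5}\right) + 132\right) \left(-66\right) = \left(- \frac{38}{5} + 132\right) \left(-66\right) = \frac{622}{5} \left(-66\right) = - \frac{41052}{5}$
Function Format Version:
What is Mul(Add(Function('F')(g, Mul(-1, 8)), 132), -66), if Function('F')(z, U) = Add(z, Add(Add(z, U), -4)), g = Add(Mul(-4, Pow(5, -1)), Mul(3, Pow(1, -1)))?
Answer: Rational(-41052, 5) ≈ -8210.4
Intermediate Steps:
g = Rational(11, 5) (g = Add(Mul(-4, Rational(1, 5)), Mul(3, 1)) = Add(Rational(-4, 5), 3) = Rational(11, 5) ≈ 2.2000)
Function('F')(z, U) = Add(-4, U, Mul(2, z)) (Function('F')(z, U) = Add(z, Add(Add(U, z), -4)) = Add(z, Add(-4, U, z)) = Add(-4, U, Mul(2, z)))
Mul(Add(Function('F')(g, Mul(-1, 8)), 132), -66) = Mul(Add(Add(-4, Mul(-1, 8), Mul(2, Rational(11, 5))), 132), -66) = Mul(Add(Add(-4, -8, Rational(22, 5)), 132), -66) = Mul(Add(Rational(-38, 5), 132), -66) = Mul(Rational(622, 5), -66) = Rational(-41052, 5)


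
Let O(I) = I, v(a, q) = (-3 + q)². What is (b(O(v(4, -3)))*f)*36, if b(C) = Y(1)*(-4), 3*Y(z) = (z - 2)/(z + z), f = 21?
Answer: 504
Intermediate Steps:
Y(z) = (-2 + z)/(6*z) (Y(z) = ((z - 2)/(z + z))/3 = ((-2 + z)/((2*z)))/3 = ((-2 + z)*(1/(2*z)))/3 = ((-2 + z)/(2*z))/3 = (-2 + z)/(6*z))
b(C) = ⅔ (b(C) = ((⅙)*(-2 + 1)/1)*(-4) = ((⅙)*1*(-1))*(-4) = -⅙*(-4) = ⅔)
(b(O(v(4, -3)))*f)*36 = ((⅔)*21)*36 = 14*36 = 504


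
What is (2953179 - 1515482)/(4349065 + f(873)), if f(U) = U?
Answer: 1437697/4349938 ≈ 0.33051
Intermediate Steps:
(2953179 - 1515482)/(4349065 + f(873)) = (2953179 - 1515482)/(4349065 + 873) = 1437697/4349938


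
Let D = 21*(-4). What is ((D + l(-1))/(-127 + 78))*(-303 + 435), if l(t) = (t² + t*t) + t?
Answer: 10956/49 ≈ 223.59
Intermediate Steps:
l(t) = t + 2*t² (l(t) = (t² + t²) + t = 2*t² + t = t + 2*t²)
D = -84
((D + l(-1))/(-127 + 78))*(-303 + 435) = ((-84 - (1 + 2*(-1)))/(-127 + 78))*(-303 + 435) = ((-84 - (1 - 2))/(-49))*132 = ((-84 - 1*(-1))*(-1/49))*132 = ((-84 + 1)*(-1/49))*132 = -83*(-1/49)*132 = (83/49)*132 = 10956/49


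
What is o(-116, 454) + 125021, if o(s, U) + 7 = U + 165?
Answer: 125633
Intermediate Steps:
o(s, U) = 158 + U (o(s, U) = -7 + (U + 165) = -7 + (165 + U) = 158 + U)
o(-116, 454) + 125021 = (158 + 454) + 125021 = 612 + 125021 = 125633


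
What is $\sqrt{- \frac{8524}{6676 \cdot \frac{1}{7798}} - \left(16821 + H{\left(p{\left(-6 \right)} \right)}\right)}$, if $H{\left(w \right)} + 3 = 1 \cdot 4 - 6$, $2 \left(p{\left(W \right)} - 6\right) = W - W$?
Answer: $\frac{i \sqrt{74576664698}}{1669} \approx 163.62 i$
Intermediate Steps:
$p{\left(W \right)} = 6$ ($p{\left(W \right)} = 6 + \frac{W - W}{2} = 6 + \frac{1}{2} \cdot 0 = 6 + 0 = 6$)
$H{\left(w \right)} = -5$ ($H{\left(w \right)} = -3 + \left(1 \cdot 4 - 6\right) = -3 + \left(4 - 6\right) = -3 - 2 = -5$)
$\sqrt{- \frac{8524}{6676 \cdot \frac{1}{7798}} - \left(16821 + H{\left(p{\left(-6 \right)} \right)}\right)} = \sqrt{- \frac{8524}{6676 \cdot \frac{1}{7798}} - 16816} = \sqrt{- \frac{8524}{6676 \cdot \frac{1}{7798}} + \left(-16821 + 5\right)} = \sqrt{- \frac{8524}{\frac{3338}{3899}} - 16816} = \sqrt{\left(-8524\right) \frac{3899}{3338} - 16816} = \sqrt{- \frac{16617538}{1669} - 16816} = \sqrt{- \frac{44683442}{1669}} = \frac{i \sqrt{74576664698}}{1669}$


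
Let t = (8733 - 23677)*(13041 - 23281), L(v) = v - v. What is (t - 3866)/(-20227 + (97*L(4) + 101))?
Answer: -76511347/10063 ≈ -7603.2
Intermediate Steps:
L(v) = 0
t = 153026560 (t = -14944*(-10240) = 153026560)
(t - 3866)/(-20227 + (97*L(4) + 101)) = (153026560 - 3866)/(-20227 + (97*0 + 101)) = 153022694/(-20227 + (0 + 101)) = 153022694/(-20227 + 101) = 153022694/(-20126) = 153022694*(-1/20126) = -76511347/10063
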